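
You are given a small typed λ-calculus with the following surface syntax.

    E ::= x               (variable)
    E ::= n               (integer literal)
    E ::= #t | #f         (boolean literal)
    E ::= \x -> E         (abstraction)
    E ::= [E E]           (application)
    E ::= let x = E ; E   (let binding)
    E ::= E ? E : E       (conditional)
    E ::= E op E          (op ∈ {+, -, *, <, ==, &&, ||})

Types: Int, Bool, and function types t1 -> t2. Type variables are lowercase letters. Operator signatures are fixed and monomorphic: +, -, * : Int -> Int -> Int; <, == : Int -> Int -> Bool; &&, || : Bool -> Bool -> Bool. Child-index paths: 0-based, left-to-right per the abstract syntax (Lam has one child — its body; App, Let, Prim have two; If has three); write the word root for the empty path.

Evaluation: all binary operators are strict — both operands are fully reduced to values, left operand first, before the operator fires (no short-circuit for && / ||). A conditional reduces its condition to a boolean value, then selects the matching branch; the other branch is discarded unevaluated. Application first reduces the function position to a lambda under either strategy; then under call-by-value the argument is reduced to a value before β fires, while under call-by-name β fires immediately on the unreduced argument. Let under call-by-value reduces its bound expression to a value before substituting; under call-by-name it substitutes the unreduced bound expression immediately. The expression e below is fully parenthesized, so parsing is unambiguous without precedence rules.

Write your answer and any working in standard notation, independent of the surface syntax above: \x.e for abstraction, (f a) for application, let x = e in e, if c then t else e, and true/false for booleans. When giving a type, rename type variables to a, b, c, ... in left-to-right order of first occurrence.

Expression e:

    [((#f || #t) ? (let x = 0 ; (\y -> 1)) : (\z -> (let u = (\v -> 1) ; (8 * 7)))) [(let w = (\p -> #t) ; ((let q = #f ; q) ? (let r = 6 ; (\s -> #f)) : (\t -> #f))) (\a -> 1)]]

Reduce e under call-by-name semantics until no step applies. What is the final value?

Answer: 1

Derivation:
step 0: ((if (false || true) then (let x = 0 in (\y.1)) else (\z.(let u = (\v.1) in (8 * 7)))) ((let w = (\p.true) in (if (let q = false in q) then (let r = 6 in (\s.false)) else (\t.false))) (\a.1)))
step 1: [delta@0.0] ((if true then (let x = 0 in (\y.1)) else (\z.(let u = (\v.1) in (8 * 7)))) ((let w = (\p.true) in (if (let q = false in q) then (let r = 6 in (\s.false)) else (\t.false))) (\a.1)))
step 2: [if@0] ((let x = 0 in (\y.1)) ((let w = (\p.true) in (if (let q = false in q) then (let r = 6 in (\s.false)) else (\t.false))) (\a.1)))
step 3: [let@0] ((\y.1) ((let w = (\p.true) in (if (let q = false in q) then (let r = 6 in (\s.false)) else (\t.false))) (\a.1)))
step 4: [beta@root] 1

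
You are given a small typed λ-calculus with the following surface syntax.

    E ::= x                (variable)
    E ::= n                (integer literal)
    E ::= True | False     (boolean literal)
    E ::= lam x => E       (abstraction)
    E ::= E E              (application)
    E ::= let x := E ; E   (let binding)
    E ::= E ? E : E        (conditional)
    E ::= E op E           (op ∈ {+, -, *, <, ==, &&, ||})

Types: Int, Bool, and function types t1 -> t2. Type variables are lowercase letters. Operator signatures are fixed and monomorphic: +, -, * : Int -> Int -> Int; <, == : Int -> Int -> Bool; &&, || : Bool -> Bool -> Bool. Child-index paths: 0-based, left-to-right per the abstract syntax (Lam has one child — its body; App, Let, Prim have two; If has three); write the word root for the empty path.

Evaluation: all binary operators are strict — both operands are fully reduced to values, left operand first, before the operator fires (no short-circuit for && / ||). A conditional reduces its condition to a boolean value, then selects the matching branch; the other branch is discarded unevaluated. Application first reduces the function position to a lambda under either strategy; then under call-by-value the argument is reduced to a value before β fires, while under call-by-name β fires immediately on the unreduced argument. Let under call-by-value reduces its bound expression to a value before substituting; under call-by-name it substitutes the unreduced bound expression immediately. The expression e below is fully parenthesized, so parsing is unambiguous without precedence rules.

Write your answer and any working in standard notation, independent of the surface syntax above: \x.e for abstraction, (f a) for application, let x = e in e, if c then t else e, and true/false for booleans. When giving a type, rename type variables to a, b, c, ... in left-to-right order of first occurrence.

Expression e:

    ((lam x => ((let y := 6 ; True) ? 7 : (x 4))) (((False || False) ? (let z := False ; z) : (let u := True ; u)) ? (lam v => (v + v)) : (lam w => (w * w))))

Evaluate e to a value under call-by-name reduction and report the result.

Trace:
step 0: ((\x.(if (let y = 6 in true) then 7 else (x 4))) (if (if (false || false) then (let z = false in z) else (let u = true in u)) then (\v.(v + v)) else (\w.(w * w))))
step 1: [beta@root] (if (let y = 6 in true) then 7 else ((if (if (false || false) then (let z = false in z) else (let u = true in u)) then (\v.(v + v)) else (\w.(w * w))) 4))
step 2: [let@0] (if true then 7 else ((if (if (false || false) then (let z = false in z) else (let u = true in u)) then (\v.(v + v)) else (\w.(w * w))) 4))
step 3: [if@root] 7

Answer: 7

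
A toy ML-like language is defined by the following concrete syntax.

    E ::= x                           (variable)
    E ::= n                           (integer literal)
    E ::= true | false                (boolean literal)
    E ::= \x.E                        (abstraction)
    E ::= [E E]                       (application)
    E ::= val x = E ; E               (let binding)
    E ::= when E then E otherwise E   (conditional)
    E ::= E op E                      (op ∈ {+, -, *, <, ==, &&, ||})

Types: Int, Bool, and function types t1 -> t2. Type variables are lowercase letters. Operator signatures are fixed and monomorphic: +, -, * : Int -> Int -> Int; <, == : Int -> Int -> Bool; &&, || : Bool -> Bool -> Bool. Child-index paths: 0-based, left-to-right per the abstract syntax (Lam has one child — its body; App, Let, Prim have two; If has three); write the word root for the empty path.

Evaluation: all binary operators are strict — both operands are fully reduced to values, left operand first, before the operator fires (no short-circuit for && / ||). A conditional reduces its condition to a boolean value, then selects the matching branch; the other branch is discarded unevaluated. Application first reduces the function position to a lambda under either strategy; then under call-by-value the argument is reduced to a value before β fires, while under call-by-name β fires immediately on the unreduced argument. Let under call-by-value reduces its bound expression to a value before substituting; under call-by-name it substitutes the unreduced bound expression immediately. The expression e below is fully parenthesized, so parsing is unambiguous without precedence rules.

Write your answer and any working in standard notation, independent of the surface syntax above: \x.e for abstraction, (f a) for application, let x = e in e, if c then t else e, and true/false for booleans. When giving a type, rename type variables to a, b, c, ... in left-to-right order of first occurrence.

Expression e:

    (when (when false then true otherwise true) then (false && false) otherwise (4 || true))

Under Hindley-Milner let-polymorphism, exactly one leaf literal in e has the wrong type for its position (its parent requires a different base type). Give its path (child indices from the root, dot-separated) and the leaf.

Answer: 2.0 : 4

Derivation:
  unify Bool ~ Bool
  unify Bool ~ Bool
  unify Bool ~ Bool
  unify Bool ~ Bool
  unify Bool ~ Bool
  unify Int ~ Bool
  FAIL: mismatch Int ~ Bool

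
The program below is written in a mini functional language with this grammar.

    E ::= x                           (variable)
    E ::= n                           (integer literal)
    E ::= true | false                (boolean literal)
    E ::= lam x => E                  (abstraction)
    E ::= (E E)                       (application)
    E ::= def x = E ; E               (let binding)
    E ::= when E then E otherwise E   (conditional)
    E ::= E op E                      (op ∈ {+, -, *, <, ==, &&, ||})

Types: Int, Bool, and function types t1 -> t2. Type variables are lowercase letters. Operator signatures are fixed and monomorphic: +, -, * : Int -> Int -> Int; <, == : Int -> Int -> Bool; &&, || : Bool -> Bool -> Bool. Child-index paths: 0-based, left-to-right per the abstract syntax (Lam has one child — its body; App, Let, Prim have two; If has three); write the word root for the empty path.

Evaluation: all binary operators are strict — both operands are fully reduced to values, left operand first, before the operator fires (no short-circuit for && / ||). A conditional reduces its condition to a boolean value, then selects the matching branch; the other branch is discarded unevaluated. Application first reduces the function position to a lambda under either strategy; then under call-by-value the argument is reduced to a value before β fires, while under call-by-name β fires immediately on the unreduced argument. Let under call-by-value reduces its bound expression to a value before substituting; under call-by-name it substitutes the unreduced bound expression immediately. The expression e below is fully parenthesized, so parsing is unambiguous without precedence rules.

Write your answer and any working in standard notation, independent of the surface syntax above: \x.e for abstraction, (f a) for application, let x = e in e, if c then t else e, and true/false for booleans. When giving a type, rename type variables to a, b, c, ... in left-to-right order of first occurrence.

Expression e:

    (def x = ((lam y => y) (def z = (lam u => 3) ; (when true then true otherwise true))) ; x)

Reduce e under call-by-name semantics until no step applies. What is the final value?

Answer: true

Derivation:
step 0: (let x = ((\y.y) (let z = (\u.3) in (if true then true else true))) in x)
step 1: [let@root] ((\y.y) (let z = (\u.3) in (if true then true else true)))
step 2: [beta@root] (let z = (\u.3) in (if true then true else true))
step 3: [let@root] (if true then true else true)
step 4: [if@root] true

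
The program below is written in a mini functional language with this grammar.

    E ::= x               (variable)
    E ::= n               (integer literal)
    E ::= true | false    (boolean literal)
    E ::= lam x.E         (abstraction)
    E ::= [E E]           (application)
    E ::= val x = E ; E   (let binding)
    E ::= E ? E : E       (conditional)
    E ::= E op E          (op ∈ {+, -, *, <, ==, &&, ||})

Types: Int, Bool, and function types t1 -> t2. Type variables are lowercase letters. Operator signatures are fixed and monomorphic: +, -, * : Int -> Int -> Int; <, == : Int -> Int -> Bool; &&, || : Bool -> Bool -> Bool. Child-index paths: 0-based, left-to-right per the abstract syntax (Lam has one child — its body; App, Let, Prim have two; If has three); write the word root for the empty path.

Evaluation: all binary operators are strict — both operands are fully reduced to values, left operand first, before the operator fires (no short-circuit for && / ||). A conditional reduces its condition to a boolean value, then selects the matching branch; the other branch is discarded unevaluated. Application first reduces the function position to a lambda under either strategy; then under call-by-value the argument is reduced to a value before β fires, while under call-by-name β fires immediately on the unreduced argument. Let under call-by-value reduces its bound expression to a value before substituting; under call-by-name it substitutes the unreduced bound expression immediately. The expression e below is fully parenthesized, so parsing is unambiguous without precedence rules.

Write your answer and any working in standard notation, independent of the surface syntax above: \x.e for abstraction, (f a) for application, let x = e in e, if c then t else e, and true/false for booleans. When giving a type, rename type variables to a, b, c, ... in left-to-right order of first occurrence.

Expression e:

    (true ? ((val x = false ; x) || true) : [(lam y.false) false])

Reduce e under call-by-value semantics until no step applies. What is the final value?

Answer: true

Trace:
step 0: (if true then ((let x = false in x) || true) else ((\y.false) false))
step 1: [if@root] ((let x = false in x) || true)
step 2: [let@0] (false || true)
step 3: [delta@root] true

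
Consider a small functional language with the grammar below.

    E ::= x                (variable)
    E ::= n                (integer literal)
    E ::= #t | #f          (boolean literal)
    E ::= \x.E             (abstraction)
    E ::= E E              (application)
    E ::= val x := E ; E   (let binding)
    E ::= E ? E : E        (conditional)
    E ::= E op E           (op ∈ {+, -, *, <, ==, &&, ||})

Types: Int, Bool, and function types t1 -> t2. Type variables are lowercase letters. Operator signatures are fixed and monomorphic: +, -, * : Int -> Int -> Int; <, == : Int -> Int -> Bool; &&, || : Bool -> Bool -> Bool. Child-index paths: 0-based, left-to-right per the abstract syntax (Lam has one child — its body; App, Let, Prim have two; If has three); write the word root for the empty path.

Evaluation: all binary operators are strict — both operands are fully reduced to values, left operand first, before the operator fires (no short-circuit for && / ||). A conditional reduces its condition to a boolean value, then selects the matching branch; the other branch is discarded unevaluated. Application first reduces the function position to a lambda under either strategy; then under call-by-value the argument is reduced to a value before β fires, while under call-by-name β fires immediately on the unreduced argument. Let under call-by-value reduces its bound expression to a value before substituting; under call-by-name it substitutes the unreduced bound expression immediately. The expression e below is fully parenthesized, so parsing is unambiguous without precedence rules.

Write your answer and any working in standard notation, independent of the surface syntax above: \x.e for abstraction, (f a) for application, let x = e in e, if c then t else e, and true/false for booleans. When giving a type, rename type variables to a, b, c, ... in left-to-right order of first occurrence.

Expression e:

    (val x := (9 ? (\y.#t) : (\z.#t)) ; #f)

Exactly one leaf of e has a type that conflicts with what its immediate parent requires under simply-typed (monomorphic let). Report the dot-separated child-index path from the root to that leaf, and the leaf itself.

Answer: 0.0 : 9

Derivation:
  unify Int ~ Bool
  FAIL: mismatch Int ~ Bool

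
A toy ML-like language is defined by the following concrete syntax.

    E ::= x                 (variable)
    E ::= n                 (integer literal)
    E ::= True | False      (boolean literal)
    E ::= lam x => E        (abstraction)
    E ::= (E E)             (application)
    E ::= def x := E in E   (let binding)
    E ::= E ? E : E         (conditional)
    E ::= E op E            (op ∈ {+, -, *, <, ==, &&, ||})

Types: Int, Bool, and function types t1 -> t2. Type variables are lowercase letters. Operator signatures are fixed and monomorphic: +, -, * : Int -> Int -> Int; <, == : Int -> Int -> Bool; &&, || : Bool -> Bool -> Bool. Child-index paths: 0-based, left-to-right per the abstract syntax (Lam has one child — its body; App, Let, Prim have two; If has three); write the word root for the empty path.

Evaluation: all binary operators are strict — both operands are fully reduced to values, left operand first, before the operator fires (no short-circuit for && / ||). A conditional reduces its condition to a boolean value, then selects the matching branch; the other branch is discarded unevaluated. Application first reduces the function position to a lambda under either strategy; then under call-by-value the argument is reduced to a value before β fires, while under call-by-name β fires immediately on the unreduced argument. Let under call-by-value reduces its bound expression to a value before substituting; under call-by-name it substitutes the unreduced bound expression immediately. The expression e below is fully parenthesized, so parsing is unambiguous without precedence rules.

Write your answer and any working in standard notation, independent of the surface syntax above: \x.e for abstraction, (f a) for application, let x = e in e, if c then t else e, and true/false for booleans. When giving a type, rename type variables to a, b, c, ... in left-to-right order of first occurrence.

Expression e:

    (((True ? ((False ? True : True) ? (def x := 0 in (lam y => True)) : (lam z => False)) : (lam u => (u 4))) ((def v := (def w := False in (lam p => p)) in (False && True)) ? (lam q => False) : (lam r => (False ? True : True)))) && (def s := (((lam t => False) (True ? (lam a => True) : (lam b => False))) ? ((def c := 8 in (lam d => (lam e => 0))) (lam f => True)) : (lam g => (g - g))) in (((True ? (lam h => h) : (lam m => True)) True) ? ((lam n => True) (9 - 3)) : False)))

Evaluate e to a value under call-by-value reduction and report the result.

Answer: true

Working:
step 0: (((if true then (if (if false then true else true) then (let x = 0 in (\y.true)) else (\z.false)) else (\u.(u 4))) (if (let v = (let w = false in (\p.p)) in (false && true)) then (\q.false) else (\r.(if false then true else true)))) && (let s = (if ((\t.false) (if true then (\a.true) else (\b.false))) then ((let c = 8 in (\d.(\e.0))) (\f.true)) else (\g.(g - g))) in (if ((if true then (\h.h) else (\m.true)) true) then ((\n.true) (9 - 3)) else false)))
step 1: [if@0.0] (((if (if false then true else true) then (let x = 0 in (\y.true)) else (\z.false)) (if (let v = (let w = false in (\p.p)) in (false && true)) then (\q.false) else (\r.(if false then true else true)))) && (let s = (if ((\t.false) (if true then (\a.true) else (\b.false))) then ((let c = 8 in (\d.(\e.0))) (\f.true)) else (\g.(g - g))) in (if ((if true then (\h.h) else (\m.true)) true) then ((\n.true) (9 - 3)) else false)))
step 2: [if@0.0.0] (((if true then (let x = 0 in (\y.true)) else (\z.false)) (if (let v = (let w = false in (\p.p)) in (false && true)) then (\q.false) else (\r.(if false then true else true)))) && (let s = (if ((\t.false) (if true then (\a.true) else (\b.false))) then ((let c = 8 in (\d.(\e.0))) (\f.true)) else (\g.(g - g))) in (if ((if true then (\h.h) else (\m.true)) true) then ((\n.true) (9 - 3)) else false)))
step 3: [if@0.0] (((let x = 0 in (\y.true)) (if (let v = (let w = false in (\p.p)) in (false && true)) then (\q.false) else (\r.(if false then true else true)))) && (let s = (if ((\t.false) (if true then (\a.true) else (\b.false))) then ((let c = 8 in (\d.(\e.0))) (\f.true)) else (\g.(g - g))) in (if ((if true then (\h.h) else (\m.true)) true) then ((\n.true) (9 - 3)) else false)))
step 4: [let@0.0] (((\y.true) (if (let v = (let w = false in (\p.p)) in (false && true)) then (\q.false) else (\r.(if false then true else true)))) && (let s = (if ((\t.false) (if true then (\a.true) else (\b.false))) then ((let c = 8 in (\d.(\e.0))) (\f.true)) else (\g.(g - g))) in (if ((if true then (\h.h) else (\m.true)) true) then ((\n.true) (9 - 3)) else false)))
step 5: [let@0.1.0.0] (((\y.true) (if (let v = (\p.p) in (false && true)) then (\q.false) else (\r.(if false then true else true)))) && (let s = (if ((\t.false) (if true then (\a.true) else (\b.false))) then ((let c = 8 in (\d.(\e.0))) (\f.true)) else (\g.(g - g))) in (if ((if true then (\h.h) else (\m.true)) true) then ((\n.true) (9 - 3)) else false)))
step 6: [let@0.1.0] (((\y.true) (if (false && true) then (\q.false) else (\r.(if false then true else true)))) && (let s = (if ((\t.false) (if true then (\a.true) else (\b.false))) then ((let c = 8 in (\d.(\e.0))) (\f.true)) else (\g.(g - g))) in (if ((if true then (\h.h) else (\m.true)) true) then ((\n.true) (9 - 3)) else false)))
step 7: [delta@0.1.0] (((\y.true) (if false then (\q.false) else (\r.(if false then true else true)))) && (let s = (if ((\t.false) (if true then (\a.true) else (\b.false))) then ((let c = 8 in (\d.(\e.0))) (\f.true)) else (\g.(g - g))) in (if ((if true then (\h.h) else (\m.true)) true) then ((\n.true) (9 - 3)) else false)))
step 8: [if@0.1] (((\y.true) (\r.(if false then true else true))) && (let s = (if ((\t.false) (if true then (\a.true) else (\b.false))) then ((let c = 8 in (\d.(\e.0))) (\f.true)) else (\g.(g - g))) in (if ((if true then (\h.h) else (\m.true)) true) then ((\n.true) (9 - 3)) else false)))
step 9: [beta@0] (true && (let s = (if ((\t.false) (if true then (\a.true) else (\b.false))) then ((let c = 8 in (\d.(\e.0))) (\f.true)) else (\g.(g - g))) in (if ((if true then (\h.h) else (\m.true)) true) then ((\n.true) (9 - 3)) else false)))
step 10: [if@1.0.0.1] (true && (let s = (if ((\t.false) (\a.true)) then ((let c = 8 in (\d.(\e.0))) (\f.true)) else (\g.(g - g))) in (if ((if true then (\h.h) else (\m.true)) true) then ((\n.true) (9 - 3)) else false)))
step 11: [beta@1.0.0] (true && (let s = (if false then ((let c = 8 in (\d.(\e.0))) (\f.true)) else (\g.(g - g))) in (if ((if true then (\h.h) else (\m.true)) true) then ((\n.true) (9 - 3)) else false)))
step 12: [if@1.0] (true && (let s = (\g.(g - g)) in (if ((if true then (\h.h) else (\m.true)) true) then ((\n.true) (9 - 3)) else false)))
step 13: [let@1] (true && (if ((if true then (\h.h) else (\m.true)) true) then ((\n.true) (9 - 3)) else false))
step 14: [if@1.0.0] (true && (if ((\h.h) true) then ((\n.true) (9 - 3)) else false))
step 15: [beta@1.0] (true && (if true then ((\n.true) (9 - 3)) else false))
step 16: [if@1] (true && ((\n.true) (9 - 3)))
step 17: [delta@1.1] (true && ((\n.true) 6))
step 18: [beta@1] (true && true)
step 19: [delta@root] true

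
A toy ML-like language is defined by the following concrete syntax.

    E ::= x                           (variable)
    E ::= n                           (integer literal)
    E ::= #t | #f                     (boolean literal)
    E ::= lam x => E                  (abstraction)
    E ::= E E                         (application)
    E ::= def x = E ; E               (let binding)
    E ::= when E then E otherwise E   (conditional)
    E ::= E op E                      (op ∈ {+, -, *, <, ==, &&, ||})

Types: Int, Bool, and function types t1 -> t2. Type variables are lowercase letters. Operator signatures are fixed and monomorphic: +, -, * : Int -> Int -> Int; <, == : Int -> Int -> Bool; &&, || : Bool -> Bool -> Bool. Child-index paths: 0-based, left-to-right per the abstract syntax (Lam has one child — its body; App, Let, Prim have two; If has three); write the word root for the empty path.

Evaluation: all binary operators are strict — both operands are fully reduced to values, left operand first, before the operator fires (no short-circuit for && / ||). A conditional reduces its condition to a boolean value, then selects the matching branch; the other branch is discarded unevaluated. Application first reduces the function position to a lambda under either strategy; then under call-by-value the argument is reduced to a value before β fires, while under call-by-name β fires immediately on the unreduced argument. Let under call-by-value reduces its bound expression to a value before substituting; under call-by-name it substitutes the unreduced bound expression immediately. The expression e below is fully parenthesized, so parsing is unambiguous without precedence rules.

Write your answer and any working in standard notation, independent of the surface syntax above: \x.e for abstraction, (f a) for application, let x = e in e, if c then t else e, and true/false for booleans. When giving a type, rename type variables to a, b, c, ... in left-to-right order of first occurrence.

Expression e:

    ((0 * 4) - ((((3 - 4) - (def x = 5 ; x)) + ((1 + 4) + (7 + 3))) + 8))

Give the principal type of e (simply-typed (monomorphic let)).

Answer: Int

Trace:
  unify Int ~ Int
  unify Int ~ Int
  unify Int ~ Int
  unify Int ~ Int
  unify Int ~ Int
  unify Int ~ Int
let x : Int
x : Int
  unify Int ~ Int
  unify Int ~ Int
  unify Int ~ Int
  unify Int ~ Int
  unify Int ~ Int
  unify Int ~ Int
  unify Int ~ Int
  unify Int ~ Int
  unify Int ~ Int
  unify Int ~ Int
  unify Int ~ Int
  unify Int ~ Int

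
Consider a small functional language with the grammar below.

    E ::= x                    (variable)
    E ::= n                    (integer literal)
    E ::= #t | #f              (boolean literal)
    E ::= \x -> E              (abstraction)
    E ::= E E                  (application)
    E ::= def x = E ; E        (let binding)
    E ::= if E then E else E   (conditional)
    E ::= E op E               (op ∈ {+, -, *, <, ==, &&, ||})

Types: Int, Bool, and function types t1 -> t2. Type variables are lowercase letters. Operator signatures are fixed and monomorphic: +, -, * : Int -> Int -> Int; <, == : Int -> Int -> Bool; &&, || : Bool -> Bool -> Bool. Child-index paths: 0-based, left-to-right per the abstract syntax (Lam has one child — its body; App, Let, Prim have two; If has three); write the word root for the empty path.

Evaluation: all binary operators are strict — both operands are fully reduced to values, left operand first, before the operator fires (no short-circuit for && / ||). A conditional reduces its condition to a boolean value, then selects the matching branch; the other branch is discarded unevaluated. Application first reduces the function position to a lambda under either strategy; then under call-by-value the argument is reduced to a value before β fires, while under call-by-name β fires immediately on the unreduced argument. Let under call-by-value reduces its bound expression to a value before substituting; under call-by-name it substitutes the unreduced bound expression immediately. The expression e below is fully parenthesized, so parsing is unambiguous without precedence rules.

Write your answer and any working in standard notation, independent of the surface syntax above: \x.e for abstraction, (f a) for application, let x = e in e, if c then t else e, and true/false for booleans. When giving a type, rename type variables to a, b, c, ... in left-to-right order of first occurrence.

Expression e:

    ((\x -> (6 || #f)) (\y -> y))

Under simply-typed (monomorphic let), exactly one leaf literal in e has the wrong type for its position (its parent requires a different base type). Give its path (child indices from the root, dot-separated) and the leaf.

Answer: 0.0.0 : 6

Derivation:
  unify Int ~ Bool
  FAIL: mismatch Int ~ Bool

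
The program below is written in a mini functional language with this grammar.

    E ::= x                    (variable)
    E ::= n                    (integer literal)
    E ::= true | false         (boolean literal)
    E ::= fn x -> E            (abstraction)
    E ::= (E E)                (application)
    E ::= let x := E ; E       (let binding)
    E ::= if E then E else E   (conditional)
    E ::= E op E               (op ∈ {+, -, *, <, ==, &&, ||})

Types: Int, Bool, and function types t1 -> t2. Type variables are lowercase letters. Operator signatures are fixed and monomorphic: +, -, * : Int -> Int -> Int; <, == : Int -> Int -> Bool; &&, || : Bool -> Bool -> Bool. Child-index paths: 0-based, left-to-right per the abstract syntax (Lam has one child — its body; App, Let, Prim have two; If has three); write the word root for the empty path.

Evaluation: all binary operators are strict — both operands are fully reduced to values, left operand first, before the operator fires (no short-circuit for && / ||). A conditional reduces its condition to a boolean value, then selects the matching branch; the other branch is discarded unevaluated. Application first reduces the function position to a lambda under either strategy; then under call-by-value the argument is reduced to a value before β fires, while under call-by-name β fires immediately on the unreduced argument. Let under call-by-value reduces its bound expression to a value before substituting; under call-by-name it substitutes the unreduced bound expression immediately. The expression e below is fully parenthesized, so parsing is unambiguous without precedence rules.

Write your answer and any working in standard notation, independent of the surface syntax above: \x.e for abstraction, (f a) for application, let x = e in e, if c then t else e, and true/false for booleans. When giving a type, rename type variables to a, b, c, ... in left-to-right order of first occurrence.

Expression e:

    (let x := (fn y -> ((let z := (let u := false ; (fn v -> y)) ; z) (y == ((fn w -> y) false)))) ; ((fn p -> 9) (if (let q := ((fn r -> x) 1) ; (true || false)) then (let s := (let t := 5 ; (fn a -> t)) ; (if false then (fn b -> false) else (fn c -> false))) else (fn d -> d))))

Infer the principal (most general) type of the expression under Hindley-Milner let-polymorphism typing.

Answer: Int

Derivation:
let u : Bool
y : a
\v._ : b -> a
let z : forall. b -> a
z : c -> a
y : a
  unify a ~ Int
y : Int
\w._ : d -> Int
  unify d -> Int ~ Bool -> e
  unify d ~ Bool
  unify Int ~ e
_ _ : Int
  unify Int ~ Int
  unify c -> Int ~ Bool -> f
  unify c ~ Bool
  unify Int ~ f
_ _ : Int
\y._ : Int -> Int
let x : Int -> Int
\p._ : g -> Int
x : Int -> Int
\r._ : h -> Int -> Int
  unify h -> Int -> Int ~ Int -> i
  unify h ~ Int
  unify Int -> Int ~ i
_ _ : Int -> Int
let q : Int -> Int
  unify Bool ~ Bool
  unify Bool ~ Bool
  unify Bool ~ Bool
let t : Int
t : Int
\a._ : j -> Int
let s : forall. j -> Int
  unify Bool ~ Bool
\b._ : k -> Bool
\c._ : l -> Bool
  unify k -> Bool ~ l -> Bool
  unify k ~ l
  unify Bool ~ Bool
d : m
\d._ : m -> m
  unify l -> Bool ~ m -> m
  unify l ~ m
  unify Bool ~ m
  unify g -> Int ~ (Bool -> Bool) -> n
  unify g ~ Bool -> Bool
  unify Int ~ n
_ _ : Int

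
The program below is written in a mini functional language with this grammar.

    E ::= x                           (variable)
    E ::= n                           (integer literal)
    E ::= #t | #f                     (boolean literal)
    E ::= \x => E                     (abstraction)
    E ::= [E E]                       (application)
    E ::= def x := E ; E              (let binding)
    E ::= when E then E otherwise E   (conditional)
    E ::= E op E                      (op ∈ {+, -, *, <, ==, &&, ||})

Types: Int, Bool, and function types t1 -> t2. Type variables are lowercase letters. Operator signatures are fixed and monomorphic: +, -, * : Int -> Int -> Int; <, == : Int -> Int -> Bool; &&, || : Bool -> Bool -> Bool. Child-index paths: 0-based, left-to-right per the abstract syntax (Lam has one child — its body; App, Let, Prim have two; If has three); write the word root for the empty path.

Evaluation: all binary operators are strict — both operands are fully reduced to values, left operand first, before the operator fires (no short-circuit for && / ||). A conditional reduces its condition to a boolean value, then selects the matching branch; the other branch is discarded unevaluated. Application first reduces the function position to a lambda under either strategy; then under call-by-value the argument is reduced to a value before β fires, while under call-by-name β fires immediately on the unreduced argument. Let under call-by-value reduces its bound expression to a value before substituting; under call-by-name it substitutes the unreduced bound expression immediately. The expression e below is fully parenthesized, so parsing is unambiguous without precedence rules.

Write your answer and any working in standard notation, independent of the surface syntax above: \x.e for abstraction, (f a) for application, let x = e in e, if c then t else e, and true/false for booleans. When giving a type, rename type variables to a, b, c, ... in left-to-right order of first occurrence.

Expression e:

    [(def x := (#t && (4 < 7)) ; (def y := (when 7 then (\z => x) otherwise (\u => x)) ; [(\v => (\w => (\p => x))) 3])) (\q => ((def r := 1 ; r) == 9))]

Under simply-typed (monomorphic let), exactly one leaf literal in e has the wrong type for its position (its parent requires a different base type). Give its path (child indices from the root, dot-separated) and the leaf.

Answer: 0.1.0.0 : 7

Working:
  unify Bool ~ Bool
  unify Int ~ Int
  unify Int ~ Int
  unify Bool ~ Bool
let x : Bool
  unify Int ~ Bool
  FAIL: mismatch Int ~ Bool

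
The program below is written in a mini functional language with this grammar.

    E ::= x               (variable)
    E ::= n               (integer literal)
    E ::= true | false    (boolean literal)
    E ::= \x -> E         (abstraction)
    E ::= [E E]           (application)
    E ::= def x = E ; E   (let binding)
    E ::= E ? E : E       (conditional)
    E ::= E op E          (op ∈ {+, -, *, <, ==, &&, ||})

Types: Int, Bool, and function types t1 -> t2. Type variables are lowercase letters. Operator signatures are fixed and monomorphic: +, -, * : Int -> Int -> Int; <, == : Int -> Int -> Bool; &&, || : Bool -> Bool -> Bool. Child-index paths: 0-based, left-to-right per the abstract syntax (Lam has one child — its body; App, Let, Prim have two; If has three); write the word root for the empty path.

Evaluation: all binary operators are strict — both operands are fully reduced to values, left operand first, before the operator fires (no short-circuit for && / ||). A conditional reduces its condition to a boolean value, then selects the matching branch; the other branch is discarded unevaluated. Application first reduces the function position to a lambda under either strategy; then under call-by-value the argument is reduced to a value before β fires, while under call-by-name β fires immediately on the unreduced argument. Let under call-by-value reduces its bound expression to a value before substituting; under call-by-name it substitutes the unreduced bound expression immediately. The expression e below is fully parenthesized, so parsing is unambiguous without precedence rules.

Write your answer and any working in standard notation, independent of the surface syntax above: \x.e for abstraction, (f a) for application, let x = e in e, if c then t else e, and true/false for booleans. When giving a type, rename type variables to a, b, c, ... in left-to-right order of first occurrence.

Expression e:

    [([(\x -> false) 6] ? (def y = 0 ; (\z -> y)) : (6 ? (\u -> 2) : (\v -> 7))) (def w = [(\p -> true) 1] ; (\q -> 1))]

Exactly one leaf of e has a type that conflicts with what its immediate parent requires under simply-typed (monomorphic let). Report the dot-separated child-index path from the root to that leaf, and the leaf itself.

Answer: 0.2.0 : 6

Working:
\x._ : a -> Bool
  unify a -> Bool ~ Int -> b
  unify a ~ Int
  unify Bool ~ b
_ _ : Bool
  unify Bool ~ Bool
let y : Int
y : Int
\z._ : c -> Int
  unify Int ~ Bool
  FAIL: mismatch Int ~ Bool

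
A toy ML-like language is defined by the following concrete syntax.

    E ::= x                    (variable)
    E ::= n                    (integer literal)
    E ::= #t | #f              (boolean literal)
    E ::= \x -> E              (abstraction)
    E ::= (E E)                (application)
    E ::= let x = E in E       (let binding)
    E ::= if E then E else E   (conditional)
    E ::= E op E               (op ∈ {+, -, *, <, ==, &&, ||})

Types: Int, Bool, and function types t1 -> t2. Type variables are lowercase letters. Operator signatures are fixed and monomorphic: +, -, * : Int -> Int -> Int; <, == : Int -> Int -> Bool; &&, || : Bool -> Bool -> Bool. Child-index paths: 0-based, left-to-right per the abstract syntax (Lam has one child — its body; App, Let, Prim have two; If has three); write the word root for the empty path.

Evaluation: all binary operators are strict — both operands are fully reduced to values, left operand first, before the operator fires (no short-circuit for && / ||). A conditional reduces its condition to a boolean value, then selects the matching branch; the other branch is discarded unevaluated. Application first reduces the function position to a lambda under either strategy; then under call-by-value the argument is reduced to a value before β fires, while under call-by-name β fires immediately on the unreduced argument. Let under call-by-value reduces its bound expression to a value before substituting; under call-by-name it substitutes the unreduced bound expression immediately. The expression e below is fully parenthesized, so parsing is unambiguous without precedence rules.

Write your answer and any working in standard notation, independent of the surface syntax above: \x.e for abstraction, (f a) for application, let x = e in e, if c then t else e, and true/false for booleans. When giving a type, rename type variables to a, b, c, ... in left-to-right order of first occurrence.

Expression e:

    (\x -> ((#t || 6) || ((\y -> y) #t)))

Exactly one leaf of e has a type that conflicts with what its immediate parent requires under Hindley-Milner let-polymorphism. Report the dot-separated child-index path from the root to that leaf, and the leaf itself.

Working:
  unify Bool ~ Bool
  unify Int ~ Bool
  FAIL: mismatch Int ~ Bool

Answer: 0.0.1 : 6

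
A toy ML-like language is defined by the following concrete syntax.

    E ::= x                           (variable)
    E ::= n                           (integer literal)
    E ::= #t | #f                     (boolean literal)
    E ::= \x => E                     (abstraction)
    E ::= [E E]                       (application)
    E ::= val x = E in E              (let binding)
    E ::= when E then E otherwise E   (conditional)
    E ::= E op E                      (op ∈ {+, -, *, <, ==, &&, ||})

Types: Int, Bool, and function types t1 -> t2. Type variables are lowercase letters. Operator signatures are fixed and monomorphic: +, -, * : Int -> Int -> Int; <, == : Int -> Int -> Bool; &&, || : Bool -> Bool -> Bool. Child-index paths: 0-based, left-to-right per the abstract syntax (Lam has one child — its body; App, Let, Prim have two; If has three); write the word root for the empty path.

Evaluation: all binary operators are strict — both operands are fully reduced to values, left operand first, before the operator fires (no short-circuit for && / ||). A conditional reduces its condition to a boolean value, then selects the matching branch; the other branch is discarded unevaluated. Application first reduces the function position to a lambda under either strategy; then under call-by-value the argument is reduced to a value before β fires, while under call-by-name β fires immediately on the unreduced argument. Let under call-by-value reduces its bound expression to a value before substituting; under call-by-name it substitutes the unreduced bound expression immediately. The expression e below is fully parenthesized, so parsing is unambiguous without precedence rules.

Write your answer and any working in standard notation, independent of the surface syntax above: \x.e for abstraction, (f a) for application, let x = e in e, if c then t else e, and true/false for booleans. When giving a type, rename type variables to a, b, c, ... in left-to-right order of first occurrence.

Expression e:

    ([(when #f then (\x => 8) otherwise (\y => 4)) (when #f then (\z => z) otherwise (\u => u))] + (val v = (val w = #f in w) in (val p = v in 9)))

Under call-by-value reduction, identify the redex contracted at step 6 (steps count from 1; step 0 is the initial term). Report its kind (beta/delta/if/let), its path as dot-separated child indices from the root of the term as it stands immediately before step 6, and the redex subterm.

Answer: let at 1 : (let p = false in 9)

Trace:
step 0: (((if false then (\x.8) else (\y.4)) (if false then (\z.z) else (\u.u))) + (let v = (let w = false in w) in (let p = v in 9)))
step 1: [if@0.0] (((\y.4) (if false then (\z.z) else (\u.u))) + (let v = (let w = false in w) in (let p = v in 9)))
step 2: [if@0.1] (((\y.4) (\u.u)) + (let v = (let w = false in w) in (let p = v in 9)))
step 3: [beta@0] (4 + (let v = (let w = false in w) in (let p = v in 9)))
step 4: [let@1.0] (4 + (let v = false in (let p = v in 9)))
step 5: [let@1] (4 + (let p = false in 9))
step 6: [let@1] (4 + 9)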